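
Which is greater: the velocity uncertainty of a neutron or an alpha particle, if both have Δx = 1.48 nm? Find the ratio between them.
The neutron has the larger minimum velocity uncertainty, by a ratio of 4.0.

For both particles, Δp_min = ℏ/(2Δx) = 3.563e-26 kg·m/s (same for both).

The velocity uncertainty is Δv = Δp/m:
- neutron: Δv = 3.563e-26 / 1.675e-27 = 2.127e+01 m/s = 21.271 m/s
- alpha particle: Δv = 3.563e-26 / 6.645e-27 = 5.362e+00 m/s = 5.362 m/s

Ratio: 2.127e+01 / 5.362e+00 = 4.0

The lighter particle has larger velocity uncertainty because Δv ∝ 1/m.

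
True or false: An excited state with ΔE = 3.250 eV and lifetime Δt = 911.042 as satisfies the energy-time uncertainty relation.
Yes, it satisfies the uncertainty relation.

Calculate the product ΔEΔt:
ΔE = 3.250 eV = 5.207e-19 J
ΔEΔt = (5.207e-19 J) × (9.110e-16 s)
ΔEΔt = 4.744e-34 J·s

Compare to the minimum allowed value ℏ/2:
ℏ/2 = 5.273e-35 J·s

Since ΔEΔt = 4.744e-34 J·s ≥ 5.273e-35 J·s = ℏ/2,
this satisfies the uncertainty relation.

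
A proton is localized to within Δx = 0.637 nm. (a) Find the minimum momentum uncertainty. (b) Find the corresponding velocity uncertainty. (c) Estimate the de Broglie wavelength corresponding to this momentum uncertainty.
(a) Δp_min = 8.278 × 10^-26 kg·m/s
(b) Δv_min = 49.489 m/s
(c) λ_dB = 8.005 nm

Step-by-step:

(a) From the uncertainty principle:
Δp_min = ℏ/(2Δx) = (1.055e-34 J·s)/(2 × 6.370e-10 m) = 8.278e-26 kg·m/s

(b) The velocity uncertainty:
Δv = Δp/m = (8.278e-26 kg·m/s)/(1.673e-27 kg) = 4.949e+01 m/s = 49.489 m/s

(c) The de Broglie wavelength for this momentum:
λ = h/p = (6.626e-34 J·s)/(8.278e-26 kg·m/s) = 8.005e-09 m = 8.005 nm

Note: The de Broglie wavelength is comparable to the localization size, as expected from wave-particle duality.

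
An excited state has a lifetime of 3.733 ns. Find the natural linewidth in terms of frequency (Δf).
21.317 MHz

Using the energy-time uncertainty principle and E = hf:
ΔEΔt ≥ ℏ/2
hΔf·Δt ≥ ℏ/2

The minimum frequency uncertainty is:
Δf = ℏ/(2hτ) = 1/(4πτ)
Δf = 1/(4π × 3.733e-09 s)
Δf = 2.132e+07 Hz = 21.317 MHz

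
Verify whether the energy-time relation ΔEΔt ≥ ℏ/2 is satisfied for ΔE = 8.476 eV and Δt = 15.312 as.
No, it violates the uncertainty relation.

Calculate the product ΔEΔt:
ΔE = 8.476 eV = 1.358e-18 J
ΔEΔt = (1.358e-18 J) × (1.531e-17 s)
ΔEΔt = 2.079e-35 J·s

Compare to the minimum allowed value ℏ/2:
ℏ/2 = 5.273e-35 J·s

Since ΔEΔt = 2.079e-35 J·s < 5.273e-35 J·s = ℏ/2,
this violates the uncertainty relation.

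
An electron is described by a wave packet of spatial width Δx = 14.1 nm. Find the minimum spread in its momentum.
3.740 × 10^-27 kg·m/s

For a wave packet, the spatial width Δx and momentum spread Δp are related by the uncertainty principle:
ΔxΔp ≥ ℏ/2

The minimum momentum spread is:
Δp_min = ℏ/(2Δx)
Δp_min = (1.055e-34 J·s) / (2 × 1.410e-08 m)
Δp_min = 3.740e-27 kg·m/s

A wave packet cannot have both a well-defined position and well-defined momentum.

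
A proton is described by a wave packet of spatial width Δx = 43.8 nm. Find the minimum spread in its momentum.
1.204 × 10^-27 kg·m/s

For a wave packet, the spatial width Δx and momentum spread Δp are related by the uncertainty principle:
ΔxΔp ≥ ℏ/2

The minimum momentum spread is:
Δp_min = ℏ/(2Δx)
Δp_min = (1.055e-34 J·s) / (2 × 4.380e-08 m)
Δp_min = 1.204e-27 kg·m/s

A wave packet cannot have both a well-defined position and well-defined momentum.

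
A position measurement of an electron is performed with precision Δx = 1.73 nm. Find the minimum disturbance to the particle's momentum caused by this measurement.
3.048 × 10^-26 kg·m/s

The uncertainty principle implies that measuring position disturbs momentum:
ΔxΔp ≥ ℏ/2

When we measure position with precision Δx, we necessarily introduce a momentum uncertainty:
Δp ≥ ℏ/(2Δx)
Δp_min = (1.055e-34 J·s) / (2 × 1.730e-09 m)
Δp_min = 3.048e-26 kg·m/s

The more precisely we measure position, the greater the momentum disturbance.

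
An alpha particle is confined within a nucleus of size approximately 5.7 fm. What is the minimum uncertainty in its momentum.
9.251 × 10^-21 kg·m/s

Using the Heisenberg uncertainty principle:
ΔxΔp ≥ ℏ/2

With Δx ≈ L = 5.700e-15 m (the confinement size):
Δp_min = ℏ/(2Δx)
Δp_min = (1.055e-34 J·s) / (2 × 5.700e-15 m)
Δp_min = 9.251e-21 kg·m/s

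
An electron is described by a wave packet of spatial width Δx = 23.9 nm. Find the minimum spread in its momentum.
2.206 × 10^-27 kg·m/s

For a wave packet, the spatial width Δx and momentum spread Δp are related by the uncertainty principle:
ΔxΔp ≥ ℏ/2

The minimum momentum spread is:
Δp_min = ℏ/(2Δx)
Δp_min = (1.055e-34 J·s) / (2 × 2.390e-08 m)
Δp_min = 2.206e-27 kg·m/s

A wave packet cannot have both a well-defined position and well-defined momentum.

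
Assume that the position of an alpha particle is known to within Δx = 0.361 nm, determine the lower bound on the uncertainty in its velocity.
21.982 m/s

Using the Heisenberg uncertainty principle and Δp = mΔv:
ΔxΔp ≥ ℏ/2
Δx(mΔv) ≥ ℏ/2

The minimum uncertainty in velocity is:
Δv_min = ℏ/(2mΔx)
Δv_min = (1.055e-34 J·s) / (2 × 6.645e-27 kg × 3.610e-10 m)
Δv_min = 2.198e+01 m/s = 21.982 m/s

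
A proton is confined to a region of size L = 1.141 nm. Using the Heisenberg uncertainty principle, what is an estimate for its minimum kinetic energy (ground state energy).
3.985 μeV

Using the uncertainty principle to estimate ground state energy:

1. The position uncertainty is approximately the confinement size:
   Δx ≈ L = 1.141e-09 m

2. From ΔxΔp ≥ ℏ/2, the minimum momentum uncertainty is:
   Δp ≈ ℏ/(2L) = 4.621e-26 kg·m/s

3. The kinetic energy is approximately:
   KE ≈ (Δp)²/(2m) = (4.621e-26)²/(2 × 1.673e-27 kg)
   KE ≈ 6.384e-25 J = 3.985 μeV

This is an order-of-magnitude estimate of the ground state energy.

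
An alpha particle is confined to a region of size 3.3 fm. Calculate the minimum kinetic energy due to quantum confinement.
119.909 keV

Using the uncertainty principle:

1. Position uncertainty: Δx ≈ 3.300e-15 m
2. Minimum momentum uncertainty: Δp = ℏ/(2Δx) = 1.598e-20 kg·m/s
3. Minimum kinetic energy:
   KE = (Δp)²/(2m) = (1.598e-20)²/(2 × 6.645e-27 kg)
   KE = 1.921e-14 J = 119.909 keV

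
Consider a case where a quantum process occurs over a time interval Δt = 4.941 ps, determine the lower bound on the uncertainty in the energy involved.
66.607 μeV

Using the energy-time uncertainty principle:
ΔEΔt ≥ ℏ/2

The minimum uncertainty in energy is:
ΔE_min = ℏ/(2Δt)
ΔE_min = (1.055e-34 J·s) / (2 × 4.941e-12 s)
ΔE_min = 1.067e-23 J = 66.607 μeV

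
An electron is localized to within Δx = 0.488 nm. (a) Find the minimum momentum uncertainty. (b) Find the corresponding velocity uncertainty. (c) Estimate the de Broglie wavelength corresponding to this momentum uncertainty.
(a) Δp_min = 1.081 × 10^-25 kg·m/s
(b) Δv_min = 118.614 km/s
(c) λ_dB = 6.132 nm

Step-by-step:

(a) From the uncertainty principle:
Δp_min = ℏ/(2Δx) = (1.055e-34 J·s)/(2 × 4.880e-10 m) = 1.081e-25 kg·m/s

(b) The velocity uncertainty:
Δv = Δp/m = (1.081e-25 kg·m/s)/(9.109e-31 kg) = 1.186e+05 m/s = 118.614 km/s

(c) The de Broglie wavelength for this momentum:
λ = h/p = (6.626e-34 J·s)/(1.081e-25 kg·m/s) = 6.132e-09 m = 6.132 nm

Note: The de Broglie wavelength is comparable to the localization size, as expected from wave-particle duality.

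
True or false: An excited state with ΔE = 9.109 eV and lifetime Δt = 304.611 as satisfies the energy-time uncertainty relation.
Yes, it satisfies the uncertainty relation.

Calculate the product ΔEΔt:
ΔE = 9.109 eV = 1.459e-18 J
ΔEΔt = (1.459e-18 J) × (3.046e-16 s)
ΔEΔt = 4.446e-34 J·s

Compare to the minimum allowed value ℏ/2:
ℏ/2 = 5.273e-35 J·s

Since ΔEΔt = 4.446e-34 J·s ≥ 5.273e-35 J·s = ℏ/2,
this satisfies the uncertainty relation.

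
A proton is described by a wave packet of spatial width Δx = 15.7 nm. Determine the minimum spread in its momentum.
3.359 × 10^-27 kg·m/s

For a wave packet, the spatial width Δx and momentum spread Δp are related by the uncertainty principle:
ΔxΔp ≥ ℏ/2

The minimum momentum spread is:
Δp_min = ℏ/(2Δx)
Δp_min = (1.055e-34 J·s) / (2 × 1.570e-08 m)
Δp_min = 3.359e-27 kg·m/s

A wave packet cannot have both a well-defined position and well-defined momentum.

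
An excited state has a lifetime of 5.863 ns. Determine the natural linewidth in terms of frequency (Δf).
13.573 MHz

Using the energy-time uncertainty principle and E = hf:
ΔEΔt ≥ ℏ/2
hΔf·Δt ≥ ℏ/2

The minimum frequency uncertainty is:
Δf = ℏ/(2hτ) = 1/(4πτ)
Δf = 1/(4π × 5.863e-09 s)
Δf = 1.357e+07 Hz = 13.573 MHz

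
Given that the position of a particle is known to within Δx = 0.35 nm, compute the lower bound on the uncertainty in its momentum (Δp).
1.507 × 10^-25 kg·m/s

Using the Heisenberg uncertainty principle:
ΔxΔp ≥ ℏ/2

The minimum uncertainty in momentum is:
Δp_min = ℏ/(2Δx)
Δp_min = (1.055e-34 J·s) / (2 × 3.500e-10 m)
Δp_min = 1.507e-25 kg·m/s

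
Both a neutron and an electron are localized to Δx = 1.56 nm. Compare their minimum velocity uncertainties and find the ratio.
The electron has the larger minimum velocity uncertainty, by a ratio of 1838.7.

For both particles, Δp_min = ℏ/(2Δx) = 3.380e-26 kg·m/s (same for both).

The velocity uncertainty is Δv = Δp/m:
- neutron: Δv = 3.380e-26 / 1.675e-27 = 2.018e+01 m/s = 20.180 m/s
- electron: Δv = 3.380e-26 / 9.109e-31 = 3.711e+04 m/s = 37.105 km/s

Ratio: 3.711e+04 / 2.018e+01 = 1838.7

The lighter particle has larger velocity uncertainty because Δv ∝ 1/m.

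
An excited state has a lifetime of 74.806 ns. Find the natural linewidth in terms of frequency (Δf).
1.064 MHz

Using the energy-time uncertainty principle and E = hf:
ΔEΔt ≥ ℏ/2
hΔf·Δt ≥ ℏ/2

The minimum frequency uncertainty is:
Δf = ℏ/(2hτ) = 1/(4πτ)
Δf = 1/(4π × 7.481e-08 s)
Δf = 1.064e+06 Hz = 1.064 MHz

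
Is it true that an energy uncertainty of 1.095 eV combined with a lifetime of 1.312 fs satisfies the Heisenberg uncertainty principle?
Yes, it satisfies the uncertainty relation.

Calculate the product ΔEΔt:
ΔE = 1.095 eV = 1.754e-19 J
ΔEΔt = (1.754e-19 J) × (1.312e-15 s)
ΔEΔt = 2.302e-34 J·s

Compare to the minimum allowed value ℏ/2:
ℏ/2 = 5.273e-35 J·s

Since ΔEΔt = 2.302e-34 J·s ≥ 5.273e-35 J·s = ℏ/2,
this satisfies the uncertainty relation.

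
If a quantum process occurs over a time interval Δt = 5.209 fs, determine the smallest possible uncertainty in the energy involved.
63.180 meV

Using the energy-time uncertainty principle:
ΔEΔt ≥ ℏ/2

The minimum uncertainty in energy is:
ΔE_min = ℏ/(2Δt)
ΔE_min = (1.055e-34 J·s) / (2 × 5.209e-15 s)
ΔE_min = 1.012e-20 J = 63.180 meV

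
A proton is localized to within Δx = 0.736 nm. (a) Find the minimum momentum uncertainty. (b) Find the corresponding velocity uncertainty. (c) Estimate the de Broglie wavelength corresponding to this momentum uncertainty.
(a) Δp_min = 7.164 × 10^-26 kg·m/s
(b) Δv_min = 42.832 m/s
(c) λ_dB = 9.249 nm

Step-by-step:

(a) From the uncertainty principle:
Δp_min = ℏ/(2Δx) = (1.055e-34 J·s)/(2 × 7.360e-10 m) = 7.164e-26 kg·m/s

(b) The velocity uncertainty:
Δv = Δp/m = (7.164e-26 kg·m/s)/(1.673e-27 kg) = 4.283e+01 m/s = 42.832 m/s

(c) The de Broglie wavelength for this momentum:
λ = h/p = (6.626e-34 J·s)/(7.164e-26 kg·m/s) = 9.249e-09 m = 9.249 nm

Note: The de Broglie wavelength is comparable to the localization size, as expected from wave-particle duality.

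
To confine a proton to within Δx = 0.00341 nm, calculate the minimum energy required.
446.114 meV

Localizing a particle requires giving it sufficient momentum uncertainty:

1. From uncertainty principle: Δp ≥ ℏ/(2Δx)
   Δp_min = (1.055e-34 J·s) / (2 × 3.410e-12 m)
   Δp_min = 1.546e-23 kg·m/s

2. This momentum uncertainty corresponds to kinetic energy:
   KE ≈ (Δp)²/(2m) = (1.546e-23)²/(2 × 1.673e-27 kg)
   KE = 7.148e-20 J = 446.114 meV

Tighter localization requires more energy.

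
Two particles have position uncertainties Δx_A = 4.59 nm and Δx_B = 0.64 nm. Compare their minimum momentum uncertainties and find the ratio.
Particle B has the larger minimum momentum uncertainty, by a factor of 7.17.

For each particle, the minimum momentum uncertainty is Δp_min = ℏ/(2Δx):

Particle A: Δp_A = ℏ/(2×4.590e-09 m) = 1.149e-26 kg·m/s
Particle B: Δp_B = ℏ/(2×6.400e-10 m) = 8.239e-26 kg·m/s

Ratio: Δp_B/Δp_A = 7.17

Since Δp_min ∝ 1/Δx, the particle with smaller position uncertainty (B) has larger momentum uncertainty.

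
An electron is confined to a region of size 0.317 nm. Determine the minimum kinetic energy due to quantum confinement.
94.786 meV

Using the uncertainty principle:

1. Position uncertainty: Δx ≈ 3.170e-10 m
2. Minimum momentum uncertainty: Δp = ℏ/(2Δx) = 1.663e-25 kg·m/s
3. Minimum kinetic energy:
   KE = (Δp)²/(2m) = (1.663e-25)²/(2 × 9.109e-31 kg)
   KE = 1.519e-20 J = 94.786 meV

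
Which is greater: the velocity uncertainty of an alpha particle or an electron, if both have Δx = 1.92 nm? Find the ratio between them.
The electron has the larger minimum velocity uncertainty, by a ratio of 7294.3.

For both particles, Δp_min = ℏ/(2Δx) = 2.746e-26 kg·m/s (same for both).

The velocity uncertainty is Δv = Δp/m:
- alpha particle: Δv = 2.746e-26 / 6.645e-27 = 4.133e+00 m/s = 4.133 m/s
- electron: Δv = 2.746e-26 / 9.109e-31 = 3.015e+04 m/s = 30.148 km/s

Ratio: 3.015e+04 / 4.133e+00 = 7294.3

The lighter particle has larger velocity uncertainty because Δv ∝ 1/m.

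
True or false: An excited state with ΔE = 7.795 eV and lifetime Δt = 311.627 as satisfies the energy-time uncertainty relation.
Yes, it satisfies the uncertainty relation.

Calculate the product ΔEΔt:
ΔE = 7.795 eV = 1.249e-18 J
ΔEΔt = (1.249e-18 J) × (3.116e-16 s)
ΔEΔt = 3.892e-34 J·s

Compare to the minimum allowed value ℏ/2:
ℏ/2 = 5.273e-35 J·s

Since ΔEΔt = 3.892e-34 J·s ≥ 5.273e-35 J·s = ℏ/2,
this satisfies the uncertainty relation.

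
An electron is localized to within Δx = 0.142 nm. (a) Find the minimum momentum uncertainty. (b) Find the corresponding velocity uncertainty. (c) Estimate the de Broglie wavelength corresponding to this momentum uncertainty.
(a) Δp_min = 3.713 × 10^-25 kg·m/s
(b) Δv_min = 407.633 km/s
(c) λ_dB = 1.784 nm

Step-by-step:

(a) From the uncertainty principle:
Δp_min = ℏ/(2Δx) = (1.055e-34 J·s)/(2 × 1.420e-10 m) = 3.713e-25 kg·m/s

(b) The velocity uncertainty:
Δv = Δp/m = (3.713e-25 kg·m/s)/(9.109e-31 kg) = 4.076e+05 m/s = 407.633 km/s

(c) The de Broglie wavelength for this momentum:
λ = h/p = (6.626e-34 J·s)/(3.713e-25 kg·m/s) = 1.784e-09 m = 1.784 nm

Note: The de Broglie wavelength is comparable to the localization size, as expected from wave-particle duality.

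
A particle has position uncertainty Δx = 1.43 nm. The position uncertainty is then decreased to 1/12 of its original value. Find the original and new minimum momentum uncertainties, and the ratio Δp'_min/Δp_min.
Original Δp_min = 3.687 × 10^-26 kg·m/s; new Δp'_min = 4.425 × 10^-25 kg·m/s; ratio Δp'_min/Δp_min = 12.

From the uncertainty principle ΔxΔp ≥ ℏ/2, the minimum momentum uncertainty is Δp_min = ℏ/(2Δx).

Original (Δx = 1.43 nm = 1.430e-09 m):
Δp_min = (1.055e-34 J·s)/(2 × 1.430e-09 m) = 3.687e-26 kg·m/s

When Δx → (1/12)Δx:
Δp'_min = ℏ/(2 × (1/12)Δx) = 12 × ℏ/(2Δx) = 12 × Δp_min
Δp'_min = 12 × 3.687e-26 kg·m/s = 4.425e-25 kg·m/s

Since Δp_min ∝ 1/Δx, when Δx is decreased to 1/12 of its original value, Δp_min increases to 12 times its original value.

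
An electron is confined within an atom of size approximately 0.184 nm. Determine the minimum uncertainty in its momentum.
2.866 × 10^-25 kg·m/s

Using the Heisenberg uncertainty principle:
ΔxΔp ≥ ℏ/2

With Δx ≈ L = 1.840e-10 m (the confinement size):
Δp_min = ℏ/(2Δx)
Δp_min = (1.055e-34 J·s) / (2 × 1.840e-10 m)
Δp_min = 2.866e-25 kg·m/s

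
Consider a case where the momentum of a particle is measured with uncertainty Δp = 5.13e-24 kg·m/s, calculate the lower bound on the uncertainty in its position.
10.278 pm

Using the Heisenberg uncertainty principle:
ΔxΔp ≥ ℏ/2

The minimum uncertainty in position is:
Δx_min = ℏ/(2Δp)
Δx_min = (1.055e-34 J·s) / (2 × 5.130e-24 kg·m/s)
Δx_min = 1.028e-11 m = 10.278 pm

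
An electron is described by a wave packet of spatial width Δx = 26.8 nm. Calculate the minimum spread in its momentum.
1.967 × 10^-27 kg·m/s

For a wave packet, the spatial width Δx and momentum spread Δp are related by the uncertainty principle:
ΔxΔp ≥ ℏ/2

The minimum momentum spread is:
Δp_min = ℏ/(2Δx)
Δp_min = (1.055e-34 J·s) / (2 × 2.680e-08 m)
Δp_min = 1.967e-27 kg·m/s

A wave packet cannot have both a well-defined position and well-defined momentum.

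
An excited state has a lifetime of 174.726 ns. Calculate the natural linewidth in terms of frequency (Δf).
455.442 kHz

Using the energy-time uncertainty principle and E = hf:
ΔEΔt ≥ ℏ/2
hΔf·Δt ≥ ℏ/2

The minimum frequency uncertainty is:
Δf = ℏ/(2hτ) = 1/(4πτ)
Δf = 1/(4π × 1.747e-07 s)
Δf = 4.554e+05 Hz = 455.442 kHz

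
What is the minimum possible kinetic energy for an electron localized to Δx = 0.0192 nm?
25.838 eV

Localizing a particle requires giving it sufficient momentum uncertainty:

1. From uncertainty principle: Δp ≥ ℏ/(2Δx)
   Δp_min = (1.055e-34 J·s) / (2 × 1.920e-11 m)
   Δp_min = 2.746e-24 kg·m/s

2. This momentum uncertainty corresponds to kinetic energy:
   KE ≈ (Δp)²/(2m) = (2.746e-24)²/(2 × 9.109e-31 kg)
   KE = 4.140e-18 J = 25.838 eV

Tighter localization requires more energy.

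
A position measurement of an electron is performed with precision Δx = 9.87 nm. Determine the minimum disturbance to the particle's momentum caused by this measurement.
5.342 × 10^-27 kg·m/s

The uncertainty principle implies that measuring position disturbs momentum:
ΔxΔp ≥ ℏ/2

When we measure position with precision Δx, we necessarily introduce a momentum uncertainty:
Δp ≥ ℏ/(2Δx)
Δp_min = (1.055e-34 J·s) / (2 × 9.870e-09 m)
Δp_min = 5.342e-27 kg·m/s

The more precisely we measure position, the greater the momentum disturbance.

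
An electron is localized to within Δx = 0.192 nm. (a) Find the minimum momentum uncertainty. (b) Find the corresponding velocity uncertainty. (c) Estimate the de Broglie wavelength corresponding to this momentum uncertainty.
(a) Δp_min = 2.746 × 10^-25 kg·m/s
(b) Δv_min = 301.478 km/s
(c) λ_dB = 2.413 nm

Step-by-step:

(a) From the uncertainty principle:
Δp_min = ℏ/(2Δx) = (1.055e-34 J·s)/(2 × 1.920e-10 m) = 2.746e-25 kg·m/s

(b) The velocity uncertainty:
Δv = Δp/m = (2.746e-25 kg·m/s)/(9.109e-31 kg) = 3.015e+05 m/s = 301.478 km/s

(c) The de Broglie wavelength for this momentum:
λ = h/p = (6.626e-34 J·s)/(2.746e-25 kg·m/s) = 2.413e-09 m = 2.413 nm

Note: The de Broglie wavelength is comparable to the localization size, as expected from wave-particle duality.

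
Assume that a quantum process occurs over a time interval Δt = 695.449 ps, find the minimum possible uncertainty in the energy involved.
473.228 neV

Using the energy-time uncertainty principle:
ΔEΔt ≥ ℏ/2

The minimum uncertainty in energy is:
ΔE_min = ℏ/(2Δt)
ΔE_min = (1.055e-34 J·s) / (2 × 6.954e-10 s)
ΔE_min = 7.582e-26 J = 473.228 neV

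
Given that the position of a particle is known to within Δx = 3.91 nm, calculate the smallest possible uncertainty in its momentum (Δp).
1.349 × 10^-26 kg·m/s

Using the Heisenberg uncertainty principle:
ΔxΔp ≥ ℏ/2

The minimum uncertainty in momentum is:
Δp_min = ℏ/(2Δx)
Δp_min = (1.055e-34 J·s) / (2 × 3.910e-09 m)
Δp_min = 1.349e-26 kg·m/s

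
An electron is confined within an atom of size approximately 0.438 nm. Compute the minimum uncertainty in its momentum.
1.204 × 10^-25 kg·m/s

Using the Heisenberg uncertainty principle:
ΔxΔp ≥ ℏ/2

With Δx ≈ L = 4.380e-10 m (the confinement size):
Δp_min = ℏ/(2Δx)
Δp_min = (1.055e-34 J·s) / (2 × 4.380e-10 m)
Δp_min = 1.204e-25 kg·m/s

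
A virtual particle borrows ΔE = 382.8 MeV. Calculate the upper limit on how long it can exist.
8.597 × 10^-25 s

Using the energy-time uncertainty principle:
ΔEΔt ≥ ℏ/2

For a virtual particle borrowing energy ΔE, the maximum lifetime is:
Δt_max = ℏ/(2ΔE)

Converting energy:
ΔE = 382.8 MeV = 6.133e-11 J

Δt_max = (1.055e-34 J·s) / (2 × 6.133e-11 J)
Δt_max = 8.597e-25 s = 8.597 × 10^-25 s

Virtual particles with higher borrowed energy exist for shorter times.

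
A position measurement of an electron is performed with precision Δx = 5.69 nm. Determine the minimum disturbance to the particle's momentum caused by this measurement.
9.267 × 10^-27 kg·m/s

The uncertainty principle implies that measuring position disturbs momentum:
ΔxΔp ≥ ℏ/2

When we measure position with precision Δx, we necessarily introduce a momentum uncertainty:
Δp ≥ ℏ/(2Δx)
Δp_min = (1.055e-34 J·s) / (2 × 5.690e-09 m)
Δp_min = 9.267e-27 kg·m/s

The more precisely we measure position, the greater the momentum disturbance.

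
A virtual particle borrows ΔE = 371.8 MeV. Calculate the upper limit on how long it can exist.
8.852 × 10^-25 s

Using the energy-time uncertainty principle:
ΔEΔt ≥ ℏ/2

For a virtual particle borrowing energy ΔE, the maximum lifetime is:
Δt_max = ℏ/(2ΔE)

Converting energy:
ΔE = 371.8 MeV = 5.957e-11 J

Δt_max = (1.055e-34 J·s) / (2 × 5.957e-11 J)
Δt_max = 8.852e-25 s = 8.852 × 10^-25 s

Virtual particles with higher borrowed energy exist for shorter times.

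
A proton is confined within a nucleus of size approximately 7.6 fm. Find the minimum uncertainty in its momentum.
6.938 × 10^-21 kg·m/s

Using the Heisenberg uncertainty principle:
ΔxΔp ≥ ℏ/2

With Δx ≈ L = 7.600e-15 m (the confinement size):
Δp_min = ℏ/(2Δx)
Δp_min = (1.055e-34 J·s) / (2 × 7.600e-15 m)
Δp_min = 6.938e-21 kg·m/s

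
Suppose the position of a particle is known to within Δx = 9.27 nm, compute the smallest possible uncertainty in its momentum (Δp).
5.688 × 10^-27 kg·m/s

Using the Heisenberg uncertainty principle:
ΔxΔp ≥ ℏ/2

The minimum uncertainty in momentum is:
Δp_min = ℏ/(2Δx)
Δp_min = (1.055e-34 J·s) / (2 × 9.270e-09 m)
Δp_min = 5.688e-27 kg·m/s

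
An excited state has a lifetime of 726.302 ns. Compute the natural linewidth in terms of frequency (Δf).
109.565 kHz

Using the energy-time uncertainty principle and E = hf:
ΔEΔt ≥ ℏ/2
hΔf·Δt ≥ ℏ/2

The minimum frequency uncertainty is:
Δf = ℏ/(2hτ) = 1/(4πτ)
Δf = 1/(4π × 7.263e-07 s)
Δf = 1.096e+05 Hz = 109.565 kHz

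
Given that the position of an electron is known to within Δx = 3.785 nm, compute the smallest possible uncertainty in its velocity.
15.293 km/s

Using the Heisenberg uncertainty principle and Δp = mΔv:
ΔxΔp ≥ ℏ/2
Δx(mΔv) ≥ ℏ/2

The minimum uncertainty in velocity is:
Δv_min = ℏ/(2mΔx)
Δv_min = (1.055e-34 J·s) / (2 × 9.109e-31 kg × 3.785e-09 m)
Δv_min = 1.529e+04 m/s = 15.293 km/s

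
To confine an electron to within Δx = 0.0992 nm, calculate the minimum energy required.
967.920 meV

Localizing a particle requires giving it sufficient momentum uncertainty:

1. From uncertainty principle: Δp ≥ ℏ/(2Δx)
   Δp_min = (1.055e-34 J·s) / (2 × 9.920e-11 m)
   Δp_min = 5.315e-25 kg·m/s

2. This momentum uncertainty corresponds to kinetic energy:
   KE ≈ (Δp)²/(2m) = (5.315e-25)²/(2 × 9.109e-31 kg)
   KE = 1.551e-19 J = 967.920 meV

Tighter localization requires more energy.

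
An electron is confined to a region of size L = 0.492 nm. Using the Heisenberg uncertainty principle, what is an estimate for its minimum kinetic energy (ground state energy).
39.349 meV

Using the uncertainty principle to estimate ground state energy:

1. The position uncertainty is approximately the confinement size:
   Δx ≈ L = 4.920e-10 m

2. From ΔxΔp ≥ ℏ/2, the minimum momentum uncertainty is:
   Δp ≈ ℏ/(2L) = 1.072e-25 kg·m/s

3. The kinetic energy is approximately:
   KE ≈ (Δp)²/(2m) = (1.072e-25)²/(2 × 9.109e-31 kg)
   KE ≈ 6.304e-21 J = 39.349 meV

This is an order-of-magnitude estimate of the ground state energy.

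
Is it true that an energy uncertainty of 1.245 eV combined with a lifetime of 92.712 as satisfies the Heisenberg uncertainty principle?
No, it violates the uncertainty relation.

Calculate the product ΔEΔt:
ΔE = 1.245 eV = 1.995e-19 J
ΔEΔt = (1.995e-19 J) × (9.271e-17 s)
ΔEΔt = 1.849e-35 J·s

Compare to the minimum allowed value ℏ/2:
ℏ/2 = 5.273e-35 J·s

Since ΔEΔt = 1.849e-35 J·s < 5.273e-35 J·s = ℏ/2,
this violates the uncertainty relation.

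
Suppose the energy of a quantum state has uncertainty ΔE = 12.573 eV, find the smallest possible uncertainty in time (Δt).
26.176 as

Using the energy-time uncertainty principle:
ΔEΔt ≥ ℏ/2

The minimum uncertainty in time is:
Δt_min = ℏ/(2ΔE)
Δt_min = (1.055e-34 J·s) / (2 × 2.014e-18 J)
Δt_min = 2.618e-17 s = 26.176 as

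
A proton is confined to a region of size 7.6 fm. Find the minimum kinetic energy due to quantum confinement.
89.810 keV

Using the uncertainty principle:

1. Position uncertainty: Δx ≈ 7.600e-15 m
2. Minimum momentum uncertainty: Δp = ℏ/(2Δx) = 6.938e-21 kg·m/s
3. Minimum kinetic energy:
   KE = (Δp)²/(2m) = (6.938e-21)²/(2 × 1.673e-27 kg)
   KE = 1.439e-14 J = 89.810 keV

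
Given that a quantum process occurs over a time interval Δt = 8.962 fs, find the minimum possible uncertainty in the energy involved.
36.722 meV

Using the energy-time uncertainty principle:
ΔEΔt ≥ ℏ/2

The minimum uncertainty in energy is:
ΔE_min = ℏ/(2Δt)
ΔE_min = (1.055e-34 J·s) / (2 × 8.962e-15 s)
ΔE_min = 5.884e-21 J = 36.722 meV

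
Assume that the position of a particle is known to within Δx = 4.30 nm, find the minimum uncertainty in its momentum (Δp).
1.226 × 10^-26 kg·m/s

Using the Heisenberg uncertainty principle:
ΔxΔp ≥ ℏ/2

The minimum uncertainty in momentum is:
Δp_min = ℏ/(2Δx)
Δp_min = (1.055e-34 J·s) / (2 × 4.300e-09 m)
Δp_min = 1.226e-26 kg·m/s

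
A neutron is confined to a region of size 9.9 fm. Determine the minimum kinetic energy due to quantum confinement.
52.855 keV

Using the uncertainty principle:

1. Position uncertainty: Δx ≈ 9.900e-15 m
2. Minimum momentum uncertainty: Δp = ℏ/(2Δx) = 5.326e-21 kg·m/s
3. Minimum kinetic energy:
   KE = (Δp)²/(2m) = (5.326e-21)²/(2 × 1.675e-27 kg)
   KE = 8.468e-15 J = 52.855 keV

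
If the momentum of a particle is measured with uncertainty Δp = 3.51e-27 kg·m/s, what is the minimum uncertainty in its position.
15.022 nm

Using the Heisenberg uncertainty principle:
ΔxΔp ≥ ℏ/2

The minimum uncertainty in position is:
Δx_min = ℏ/(2Δp)
Δx_min = (1.055e-34 J·s) / (2 × 3.510e-27 kg·m/s)
Δx_min = 1.502e-08 m = 15.022 nm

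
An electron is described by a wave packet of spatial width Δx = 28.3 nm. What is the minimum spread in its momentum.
1.863 × 10^-27 kg·m/s

For a wave packet, the spatial width Δx and momentum spread Δp are related by the uncertainty principle:
ΔxΔp ≥ ℏ/2

The minimum momentum spread is:
Δp_min = ℏ/(2Δx)
Δp_min = (1.055e-34 J·s) / (2 × 2.830e-08 m)
Δp_min = 1.863e-27 kg·m/s

A wave packet cannot have both a well-defined position and well-defined momentum.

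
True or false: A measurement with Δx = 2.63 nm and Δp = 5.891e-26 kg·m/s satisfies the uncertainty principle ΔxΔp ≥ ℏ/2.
Yes, it satisfies the uncertainty principle.

Calculate the product ΔxΔp:
ΔxΔp = (2.630e-09 m) × (5.891e-26 kg·m/s)
ΔxΔp = 1.549e-34 J·s

Compare to the minimum allowed value ℏ/2:
ℏ/2 = 5.273e-35 J·s

Since ΔxΔp = 1.549e-34 J·s ≥ 5.273e-35 J·s = ℏ/2,
the measurement satisfies the uncertainty principle.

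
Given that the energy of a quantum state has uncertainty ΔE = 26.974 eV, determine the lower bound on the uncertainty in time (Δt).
12.201 as

Using the energy-time uncertainty principle:
ΔEΔt ≥ ℏ/2

The minimum uncertainty in time is:
Δt_min = ℏ/(2ΔE)
Δt_min = (1.055e-34 J·s) / (2 × 4.322e-18 J)
Δt_min = 1.220e-17 s = 12.201 as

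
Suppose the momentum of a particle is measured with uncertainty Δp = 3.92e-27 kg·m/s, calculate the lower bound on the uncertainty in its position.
13.451 nm

Using the Heisenberg uncertainty principle:
ΔxΔp ≥ ℏ/2

The minimum uncertainty in position is:
Δx_min = ℏ/(2Δp)
Δx_min = (1.055e-34 J·s) / (2 × 3.920e-27 kg·m/s)
Δx_min = 1.345e-08 m = 13.451 nm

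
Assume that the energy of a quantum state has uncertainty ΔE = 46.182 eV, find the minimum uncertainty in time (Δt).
7.126 as

Using the energy-time uncertainty principle:
ΔEΔt ≥ ℏ/2

The minimum uncertainty in time is:
Δt_min = ℏ/(2ΔE)
Δt_min = (1.055e-34 J·s) / (2 × 7.399e-18 J)
Δt_min = 7.126e-18 s = 7.126 as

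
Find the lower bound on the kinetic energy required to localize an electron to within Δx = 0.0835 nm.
1.366 eV

Localizing a particle requires giving it sufficient momentum uncertainty:

1. From uncertainty principle: Δp ≥ ℏ/(2Δx)
   Δp_min = (1.055e-34 J·s) / (2 × 8.350e-11 m)
   Δp_min = 6.315e-25 kg·m/s

2. This momentum uncertainty corresponds to kinetic energy:
   KE ≈ (Δp)²/(2m) = (6.315e-25)²/(2 × 9.109e-31 kg)
   KE = 2.189e-19 J = 1.366 eV

Tighter localization requires more energy.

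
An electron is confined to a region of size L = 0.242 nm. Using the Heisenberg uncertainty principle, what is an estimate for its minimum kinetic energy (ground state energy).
162.642 meV

Using the uncertainty principle to estimate ground state energy:

1. The position uncertainty is approximately the confinement size:
   Δx ≈ L = 2.420e-10 m

2. From ΔxΔp ≥ ℏ/2, the minimum momentum uncertainty is:
   Δp ≈ ℏ/(2L) = 2.179e-25 kg·m/s

3. The kinetic energy is approximately:
   KE ≈ (Δp)²/(2m) = (2.179e-25)²/(2 × 9.109e-31 kg)
   KE ≈ 2.606e-20 J = 162.642 meV

This is an order-of-magnitude estimate of the ground state energy.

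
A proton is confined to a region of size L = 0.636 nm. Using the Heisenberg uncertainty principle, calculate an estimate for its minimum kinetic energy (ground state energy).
12.824 μeV

Using the uncertainty principle to estimate ground state energy:

1. The position uncertainty is approximately the confinement size:
   Δx ≈ L = 6.360e-10 m

2. From ΔxΔp ≥ ℏ/2, the minimum momentum uncertainty is:
   Δp ≈ ℏ/(2L) = 8.291e-26 kg·m/s

3. The kinetic energy is approximately:
   KE ≈ (Δp)²/(2m) = (8.291e-26)²/(2 × 1.673e-27 kg)
   KE ≈ 2.055e-24 J = 12.824 μeV

This is an order-of-magnitude estimate of the ground state energy.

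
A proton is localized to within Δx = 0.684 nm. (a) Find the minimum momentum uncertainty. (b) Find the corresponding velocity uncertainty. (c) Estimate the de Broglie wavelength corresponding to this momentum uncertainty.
(a) Δp_min = 7.709 × 10^-26 kg·m/s
(b) Δv_min = 46.088 m/s
(c) λ_dB = 8.595 nm

Step-by-step:

(a) From the uncertainty principle:
Δp_min = ℏ/(2Δx) = (1.055e-34 J·s)/(2 × 6.840e-10 m) = 7.709e-26 kg·m/s

(b) The velocity uncertainty:
Δv = Δp/m = (7.709e-26 kg·m/s)/(1.673e-27 kg) = 4.609e+01 m/s = 46.088 m/s

(c) The de Broglie wavelength for this momentum:
λ = h/p = (6.626e-34 J·s)/(7.709e-26 kg·m/s) = 8.595e-09 m = 8.595 nm

Note: The de Broglie wavelength is comparable to the localization size, as expected from wave-particle duality.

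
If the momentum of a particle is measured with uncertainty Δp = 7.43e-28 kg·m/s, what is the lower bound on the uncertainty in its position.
70.967 nm

Using the Heisenberg uncertainty principle:
ΔxΔp ≥ ℏ/2

The minimum uncertainty in position is:
Δx_min = ℏ/(2Δp)
Δx_min = (1.055e-34 J·s) / (2 × 7.430e-28 kg·m/s)
Δx_min = 7.097e-08 m = 70.967 nm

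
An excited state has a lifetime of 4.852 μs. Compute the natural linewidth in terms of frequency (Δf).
16.401 kHz

Using the energy-time uncertainty principle and E = hf:
ΔEΔt ≥ ℏ/2
hΔf·Δt ≥ ℏ/2

The minimum frequency uncertainty is:
Δf = ℏ/(2hτ) = 1/(4πτ)
Δf = 1/(4π × 4.852e-06 s)
Δf = 1.640e+04 Hz = 16.401 kHz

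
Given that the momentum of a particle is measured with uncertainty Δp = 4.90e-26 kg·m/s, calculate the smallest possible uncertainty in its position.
1.076 nm

Using the Heisenberg uncertainty principle:
ΔxΔp ≥ ℏ/2

The minimum uncertainty in position is:
Δx_min = ℏ/(2Δp)
Δx_min = (1.055e-34 J·s) / (2 × 4.900e-26 kg·m/s)
Δx_min = 1.076e-09 m = 1.076 nm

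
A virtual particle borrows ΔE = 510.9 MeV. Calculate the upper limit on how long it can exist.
6.442 × 10^-25 s

Using the energy-time uncertainty principle:
ΔEΔt ≥ ℏ/2

For a virtual particle borrowing energy ΔE, the maximum lifetime is:
Δt_max = ℏ/(2ΔE)

Converting energy:
ΔE = 510.9 MeV = 8.186e-11 J

Δt_max = (1.055e-34 J·s) / (2 × 8.186e-11 J)
Δt_max = 6.442e-25 s = 6.442 × 10^-25 s

Virtual particles with higher borrowed energy exist for shorter times.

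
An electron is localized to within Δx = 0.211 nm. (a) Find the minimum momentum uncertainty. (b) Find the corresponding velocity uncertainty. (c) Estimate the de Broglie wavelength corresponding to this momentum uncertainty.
(a) Δp_min = 2.499 × 10^-25 kg·m/s
(b) Δv_min = 274.331 km/s
(c) λ_dB = 2.652 nm

Step-by-step:

(a) From the uncertainty principle:
Δp_min = ℏ/(2Δx) = (1.055e-34 J·s)/(2 × 2.110e-10 m) = 2.499e-25 kg·m/s

(b) The velocity uncertainty:
Δv = Δp/m = (2.499e-25 kg·m/s)/(9.109e-31 kg) = 2.743e+05 m/s = 274.331 km/s

(c) The de Broglie wavelength for this momentum:
λ = h/p = (6.626e-34 J·s)/(2.499e-25 kg·m/s) = 2.652e-09 m = 2.652 nm

Note: The de Broglie wavelength is comparable to the localization size, as expected from wave-particle duality.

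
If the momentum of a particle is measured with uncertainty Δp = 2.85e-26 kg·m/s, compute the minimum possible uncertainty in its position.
1.850 nm

Using the Heisenberg uncertainty principle:
ΔxΔp ≥ ℏ/2

The minimum uncertainty in position is:
Δx_min = ℏ/(2Δp)
Δx_min = (1.055e-34 J·s) / (2 × 2.850e-26 kg·m/s)
Δx_min = 1.850e-09 m = 1.850 nm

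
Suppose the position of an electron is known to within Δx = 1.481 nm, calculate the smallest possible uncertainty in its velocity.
39.084 km/s

Using the Heisenberg uncertainty principle and Δp = mΔv:
ΔxΔp ≥ ℏ/2
Δx(mΔv) ≥ ℏ/2

The minimum uncertainty in velocity is:
Δv_min = ℏ/(2mΔx)
Δv_min = (1.055e-34 J·s) / (2 × 9.109e-31 kg × 1.481e-09 m)
Δv_min = 3.908e+04 m/s = 39.084 km/s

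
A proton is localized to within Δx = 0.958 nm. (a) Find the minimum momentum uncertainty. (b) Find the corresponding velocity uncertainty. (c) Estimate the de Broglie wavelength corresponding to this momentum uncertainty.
(a) Δp_min = 5.504 × 10^-26 kg·m/s
(b) Δv_min = 32.907 m/s
(c) λ_dB = 12.039 nm

Step-by-step:

(a) From the uncertainty principle:
Δp_min = ℏ/(2Δx) = (1.055e-34 J·s)/(2 × 9.580e-10 m) = 5.504e-26 kg·m/s

(b) The velocity uncertainty:
Δv = Δp/m = (5.504e-26 kg·m/s)/(1.673e-27 kg) = 3.291e+01 m/s = 32.907 m/s

(c) The de Broglie wavelength for this momentum:
λ = h/p = (6.626e-34 J·s)/(5.504e-26 kg·m/s) = 1.204e-08 m = 12.039 nm

Note: The de Broglie wavelength is comparable to the localization size, as expected from wave-particle duality.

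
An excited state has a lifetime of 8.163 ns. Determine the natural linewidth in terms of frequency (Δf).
9.749 MHz

Using the energy-time uncertainty principle and E = hf:
ΔEΔt ≥ ℏ/2
hΔf·Δt ≥ ℏ/2

The minimum frequency uncertainty is:
Δf = ℏ/(2hτ) = 1/(4πτ)
Δf = 1/(4π × 8.163e-09 s)
Δf = 9.749e+06 Hz = 9.749 MHz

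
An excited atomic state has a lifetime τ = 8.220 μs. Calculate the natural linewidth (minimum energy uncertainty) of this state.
40.037 peV

Using the energy-time uncertainty principle:
ΔEΔt ≥ ℏ/2

The lifetime τ represents the time uncertainty Δt.
The natural linewidth (minimum energy uncertainty) is:

ΔE = ℏ/(2τ)
ΔE = (1.055e-34 J·s) / (2 × 8.220e-06 s)
ΔE = 6.415e-30 J = 40.037 peV

This natural linewidth limits the precision of spectroscopic measurements.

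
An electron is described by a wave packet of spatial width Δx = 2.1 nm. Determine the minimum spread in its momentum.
2.511 × 10^-26 kg·m/s

For a wave packet, the spatial width Δx and momentum spread Δp are related by the uncertainty principle:
ΔxΔp ≥ ℏ/2

The minimum momentum spread is:
Δp_min = ℏ/(2Δx)
Δp_min = (1.055e-34 J·s) / (2 × 2.100e-09 m)
Δp_min = 2.511e-26 kg·m/s

A wave packet cannot have both a well-defined position and well-defined momentum.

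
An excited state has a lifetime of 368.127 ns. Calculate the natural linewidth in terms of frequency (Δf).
216.169 kHz

Using the energy-time uncertainty principle and E = hf:
ΔEΔt ≥ ℏ/2
hΔf·Δt ≥ ℏ/2

The minimum frequency uncertainty is:
Δf = ℏ/(2hτ) = 1/(4πτ)
Δf = 1/(4π × 3.681e-07 s)
Δf = 2.162e+05 Hz = 216.169 kHz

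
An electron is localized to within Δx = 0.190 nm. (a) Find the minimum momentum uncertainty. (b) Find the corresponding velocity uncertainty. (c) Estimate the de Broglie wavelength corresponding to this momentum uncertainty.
(a) Δp_min = 2.775 × 10^-25 kg·m/s
(b) Δv_min = 304.652 km/s
(c) λ_dB = 2.388 nm

Step-by-step:

(a) From the uncertainty principle:
Δp_min = ℏ/(2Δx) = (1.055e-34 J·s)/(2 × 1.900e-10 m) = 2.775e-25 kg·m/s

(b) The velocity uncertainty:
Δv = Δp/m = (2.775e-25 kg·m/s)/(9.109e-31 kg) = 3.047e+05 m/s = 304.652 km/s

(c) The de Broglie wavelength for this momentum:
λ = h/p = (6.626e-34 J·s)/(2.775e-25 kg·m/s) = 2.388e-09 m = 2.388 nm

Note: The de Broglie wavelength is comparable to the localization size, as expected from wave-particle duality.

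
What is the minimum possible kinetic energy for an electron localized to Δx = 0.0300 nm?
10.583 eV

Localizing a particle requires giving it sufficient momentum uncertainty:

1. From uncertainty principle: Δp ≥ ℏ/(2Δx)
   Δp_min = (1.055e-34 J·s) / (2 × 3.000e-11 m)
   Δp_min = 1.758e-24 kg·m/s

2. This momentum uncertainty corresponds to kinetic energy:
   KE ≈ (Δp)²/(2m) = (1.758e-24)²/(2 × 9.109e-31 kg)
   KE = 1.696e-18 J = 10.583 eV

Tighter localization requires more energy.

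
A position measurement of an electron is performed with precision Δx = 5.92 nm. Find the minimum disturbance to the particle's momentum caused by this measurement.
8.907 × 10^-27 kg·m/s

The uncertainty principle implies that measuring position disturbs momentum:
ΔxΔp ≥ ℏ/2

When we measure position with precision Δx, we necessarily introduce a momentum uncertainty:
Δp ≥ ℏ/(2Δx)
Δp_min = (1.055e-34 J·s) / (2 × 5.920e-09 m)
Δp_min = 8.907e-27 kg·m/s

The more precisely we measure position, the greater the momentum disturbance.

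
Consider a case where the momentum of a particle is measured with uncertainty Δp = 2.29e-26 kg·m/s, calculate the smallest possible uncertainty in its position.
2.303 nm

Using the Heisenberg uncertainty principle:
ΔxΔp ≥ ℏ/2

The minimum uncertainty in position is:
Δx_min = ℏ/(2Δp)
Δx_min = (1.055e-34 J·s) / (2 × 2.290e-26 kg·m/s)
Δx_min = 2.303e-09 m = 2.303 nm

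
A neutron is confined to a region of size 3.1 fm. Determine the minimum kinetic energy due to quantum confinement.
539.054 keV

Using the uncertainty principle:

1. Position uncertainty: Δx ≈ 3.100e-15 m
2. Minimum momentum uncertainty: Δp = ℏ/(2Δx) = 1.701e-20 kg·m/s
3. Minimum kinetic energy:
   KE = (Δp)²/(2m) = (1.701e-20)²/(2 × 1.675e-27 kg)
   KE = 8.637e-14 J = 539.054 keV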